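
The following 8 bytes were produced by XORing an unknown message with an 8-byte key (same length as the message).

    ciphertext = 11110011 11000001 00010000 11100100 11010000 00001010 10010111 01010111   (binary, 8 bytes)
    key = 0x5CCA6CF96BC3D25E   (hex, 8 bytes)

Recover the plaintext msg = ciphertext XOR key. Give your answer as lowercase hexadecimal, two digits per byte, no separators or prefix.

f3 XOR 5c = af
c1 XOR ca = 0b
10 XOR 6c = 7c
e4 XOR f9 = 1d
d0 XOR 6b = bb
0a XOR c3 = c9
97 XOR d2 = 45
57 XOR 5e = 09

af0b7c1dbbc94509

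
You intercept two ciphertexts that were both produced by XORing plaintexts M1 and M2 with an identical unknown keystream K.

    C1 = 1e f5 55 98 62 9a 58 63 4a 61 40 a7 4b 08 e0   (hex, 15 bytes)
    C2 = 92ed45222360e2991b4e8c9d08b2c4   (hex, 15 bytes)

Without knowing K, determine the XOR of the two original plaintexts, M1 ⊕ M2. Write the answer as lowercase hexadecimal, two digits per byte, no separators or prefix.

8c1810ba41fabafa512fcc3a43ba24

C1 ⊕ C2 = (M1 ⊕ K) ⊕ (M2 ⊕ K) = M1 ⊕ M2 — the shared key cancels under XOR.
1e ⊕ 92 = 8c
f5 ⊕ ed = 18
55 ⊕ 45 = 10
98 ⊕ 22 = ba
62 ⊕ 23 = 41
9a ⊕ 60 = fa
58 ⊕ e2 = ba
63 ⊕ 99 = fa
4a ⊕ 1b = 51
61 ⊕ 4e = 2f
40 ⊕ 8c = cc
a7 ⊕ 9d = 3a
4b ⊕ 08 = 43
08 ⊕ b2 = ba
e0 ⊕ c4 = 24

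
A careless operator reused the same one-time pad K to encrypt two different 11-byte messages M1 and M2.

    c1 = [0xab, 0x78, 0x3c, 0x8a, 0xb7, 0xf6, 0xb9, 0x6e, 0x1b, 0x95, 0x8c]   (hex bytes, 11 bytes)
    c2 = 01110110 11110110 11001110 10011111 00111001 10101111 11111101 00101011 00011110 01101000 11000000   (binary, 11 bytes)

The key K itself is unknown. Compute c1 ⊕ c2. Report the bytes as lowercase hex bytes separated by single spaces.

c1 ⊕ c2 = (M1 ⊕ K) ⊕ (M2 ⊕ K) = M1 ⊕ M2 — the shared key cancels under XOR.
byte 0: ab ⊕ 76 = dd
byte 1: 78 ⊕ f6 = 8e
byte 2: 3c ⊕ ce = f2
byte 3: 8a ⊕ 9f = 15
byte 4: b7 ⊕ 39 = 8e
byte 5: f6 ⊕ af = 59
byte 6: b9 ⊕ fd = 44
byte 7: 6e ⊕ 2b = 45
byte 8: 1b ⊕ 1e = 05
byte 9: 95 ⊕ 68 = fd
byte 10: 8c ⊕ c0 = 4c

dd 8e f2 15 8e 59 44 45 05 fd 4c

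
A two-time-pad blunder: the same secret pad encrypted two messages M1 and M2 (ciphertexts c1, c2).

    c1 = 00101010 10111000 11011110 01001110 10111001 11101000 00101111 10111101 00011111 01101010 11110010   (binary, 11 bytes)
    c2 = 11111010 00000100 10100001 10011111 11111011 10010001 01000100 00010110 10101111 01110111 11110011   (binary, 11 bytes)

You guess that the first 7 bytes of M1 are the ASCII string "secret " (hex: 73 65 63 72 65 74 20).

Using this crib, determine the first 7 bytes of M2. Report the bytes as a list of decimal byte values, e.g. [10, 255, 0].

[163, 217, 28, 163, 39, 13, 75]

First, c1 ⊕ c2 = (M1 ⊕ K) ⊕ (M2 ⊕ K) = M1 ⊕ M2, so the key drops out. Then M2 = (M1 ⊕ M2) ⊕ M1 over the first 7 bytes.
byte 0: (2a ^ fa) ^ 73 = d0 ^ 73 = a3
byte 1: (b8 ^ 04) ^ 65 = bc ^ 65 = d9
byte 2: (de ^ a1) ^ 63 = 7f ^ 63 = 1c
byte 3: (4e ^ 9f) ^ 72 = d1 ^ 72 = a3
byte 4: (b9 ^ fb) ^ 65 = 42 ^ 65 = 27
byte 5: (e8 ^ 91) ^ 74 = 79 ^ 74 = 0d
byte 6: (2f ^ 44) ^ 20 = 6b ^ 20 = 4b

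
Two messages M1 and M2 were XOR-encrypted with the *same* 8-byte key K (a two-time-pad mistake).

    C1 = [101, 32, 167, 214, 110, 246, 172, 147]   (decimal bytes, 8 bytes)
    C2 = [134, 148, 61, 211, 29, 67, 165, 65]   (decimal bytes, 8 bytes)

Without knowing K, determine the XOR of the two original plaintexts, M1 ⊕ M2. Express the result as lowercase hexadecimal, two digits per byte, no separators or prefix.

e3b49a0573b509d2

C1 ⊕ C2 = (M1 ⊕ K) ⊕ (M2 ⊕ K) = M1 ⊕ M2 — the shared key cancels under XOR.
byte 0: 65 ^ 86 = e3
byte 1: 20 ^ 94 = b4
byte 2: a7 ^ 3d = 9a
byte 3: d6 ^ d3 = 05
byte 4: 6e ^ 1d = 73
byte 5: f6 ^ 43 = b5
byte 6: ac ^ a5 = 09
byte 7: 93 ^ 41 = d2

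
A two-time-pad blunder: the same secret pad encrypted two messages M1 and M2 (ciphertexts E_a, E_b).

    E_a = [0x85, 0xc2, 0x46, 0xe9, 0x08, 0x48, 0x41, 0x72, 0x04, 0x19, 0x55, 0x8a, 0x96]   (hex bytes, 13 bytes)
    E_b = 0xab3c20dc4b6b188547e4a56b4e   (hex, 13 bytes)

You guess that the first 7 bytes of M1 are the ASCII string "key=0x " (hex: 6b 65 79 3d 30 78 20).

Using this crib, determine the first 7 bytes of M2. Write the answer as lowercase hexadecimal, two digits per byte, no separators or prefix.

459b1f08735b79

First, E_a ⊕ E_b = (M1 ⊕ K) ⊕ (M2 ⊕ K) = M1 ⊕ M2, so the key drops out. Then M2 = (M1 ⊕ M2) ⊕ M1 over the first 7 bytes.
byte 0: (85 ⊕ ab) ⊕ 6b = 2e ⊕ 6b = 45
byte 1: (c2 ⊕ 3c) ⊕ 65 = fe ⊕ 65 = 9b
byte 2: (46 ⊕ 20) ⊕ 79 = 66 ⊕ 79 = 1f
byte 3: (e9 ⊕ dc) ⊕ 3d = 35 ⊕ 3d = 08
byte 4: (08 ⊕ 4b) ⊕ 30 = 43 ⊕ 30 = 73
byte 5: (48 ⊕ 6b) ⊕ 78 = 23 ⊕ 78 = 5b
byte 6: (41 ⊕ 18) ⊕ 20 = 59 ⊕ 20 = 79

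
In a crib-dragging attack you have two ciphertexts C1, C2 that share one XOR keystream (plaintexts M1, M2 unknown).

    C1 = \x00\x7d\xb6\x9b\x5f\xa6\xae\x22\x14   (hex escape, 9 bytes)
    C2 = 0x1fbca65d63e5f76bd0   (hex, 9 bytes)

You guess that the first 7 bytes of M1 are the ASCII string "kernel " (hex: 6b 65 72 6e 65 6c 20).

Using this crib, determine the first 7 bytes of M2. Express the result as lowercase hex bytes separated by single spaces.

First, C1 ⊕ C2 = (M1 ⊕ K) ⊕ (M2 ⊕ K) = M1 ⊕ M2, so the key drops out. Then M2 = (M1 ⊕ M2) ⊕ M1 over the first 7 bytes.
byte 0: (00 XOR 1f) XOR 6b = 1f XOR 6b = 74
byte 1: (7d XOR bc) XOR 65 = c1 XOR 65 = a4
byte 2: (b6 XOR a6) XOR 72 = 10 XOR 72 = 62
byte 3: (9b XOR 5d) XOR 6e = c6 XOR 6e = a8
byte 4: (5f XOR 63) XOR 65 = 3c XOR 65 = 59
byte 5: (a6 XOR e5) XOR 6c = 43 XOR 6c = 2f
byte 6: (ae XOR f7) XOR 20 = 59 XOR 20 = 79

74 a4 62 a8 59 2f 79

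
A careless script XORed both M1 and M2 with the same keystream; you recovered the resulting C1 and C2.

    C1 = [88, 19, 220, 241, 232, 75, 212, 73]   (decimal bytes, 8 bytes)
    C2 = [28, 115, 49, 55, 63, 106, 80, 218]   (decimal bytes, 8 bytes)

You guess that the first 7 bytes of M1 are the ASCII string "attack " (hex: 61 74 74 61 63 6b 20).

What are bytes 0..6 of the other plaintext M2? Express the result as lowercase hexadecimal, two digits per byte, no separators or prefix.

First, C1 ⊕ C2 = (M1 ⊕ K) ⊕ (M2 ⊕ K) = M1 ⊕ M2, so the key drops out. Then M2 = (M1 ⊕ M2) ⊕ M1 over the first 7 bytes.
byte 0: (58 xor 1c) xor 61 = 44 xor 61 = 25
byte 1: (13 xor 73) xor 74 = 60 xor 74 = 14
byte 2: (dc xor 31) xor 74 = ed xor 74 = 99
byte 3: (f1 xor 37) xor 61 = c6 xor 61 = a7
byte 4: (e8 xor 3f) xor 63 = d7 xor 63 = b4
byte 5: (4b xor 6a) xor 6b = 21 xor 6b = 4a
byte 6: (d4 xor 50) xor 20 = 84 xor 20 = a4

251499a7b44aa4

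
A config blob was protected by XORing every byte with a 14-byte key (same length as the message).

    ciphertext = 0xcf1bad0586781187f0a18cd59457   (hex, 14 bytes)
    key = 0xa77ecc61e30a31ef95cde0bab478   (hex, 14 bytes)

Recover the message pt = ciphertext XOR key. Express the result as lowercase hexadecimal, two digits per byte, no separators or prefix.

byte 0: 11001111 xor 10100111 = 01101000
byte 1: 00011011 xor 01111110 = 01100101
byte 2: 10101101 xor 11001100 = 01100001
byte 3: 00000101 xor 01100001 = 01100100
byte 4: 10000110 xor 11100011 = 01100101
byte 5: 01111000 xor 00001010 = 01110010
byte 6: 00010001 xor 00110001 = 00100000
byte 7: 10000111 xor 11101111 = 01101000
byte 8: 11110000 xor 10010101 = 01100101
byte 9: 10100001 xor 11001101 = 01101100
byte 10: 10001100 xor 11100000 = 01101100
byte 11: 11010101 xor 10111010 = 01101111
byte 12: 10010100 xor 10110100 = 00100000
byte 13: 01010111 xor 01111000 = 00101111

6865616465722068656c6c6f202f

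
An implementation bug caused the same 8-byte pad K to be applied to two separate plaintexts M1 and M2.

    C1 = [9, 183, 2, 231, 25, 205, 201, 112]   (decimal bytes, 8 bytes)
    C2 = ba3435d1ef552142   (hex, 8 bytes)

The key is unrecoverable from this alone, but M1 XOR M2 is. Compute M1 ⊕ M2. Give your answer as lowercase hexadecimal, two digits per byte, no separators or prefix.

C1 ⊕ C2 = (M1 ⊕ K) ⊕ (M2 ⊕ K) = M1 ⊕ M2 — the shared key cancels under XOR.
09 ^ ba = b3
b7 ^ 34 = 83
02 ^ 35 = 37
e7 ^ d1 = 36
19 ^ ef = f6
cd ^ 55 = 98
c9 ^ 21 = e8
70 ^ 42 = 32

b3833736f698e832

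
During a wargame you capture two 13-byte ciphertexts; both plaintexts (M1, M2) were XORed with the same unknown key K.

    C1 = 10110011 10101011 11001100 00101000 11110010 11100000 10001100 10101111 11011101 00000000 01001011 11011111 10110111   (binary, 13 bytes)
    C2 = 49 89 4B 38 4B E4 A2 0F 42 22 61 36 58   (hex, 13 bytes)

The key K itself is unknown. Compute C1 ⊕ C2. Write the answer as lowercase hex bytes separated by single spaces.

C1 ⊕ C2 = (M1 ⊕ K) ⊕ (M2 ⊕ K) = M1 ⊕ M2 — the shared key cancels under XOR.
179 xor  73 = 250
171 xor 137 =  34
204 xor  75 = 135
 40 xor  56 =  16
242 xor  75 = 185
224 xor 228 =   4
140 xor 162 =  46
175 xor  15 = 160
221 xor  66 = 159
  0 xor  34 =  34
 75 xor  97 =  42
223 xor  54 = 233
183 xor  88 = 239

fa 22 87 10 b9 04 2e a0 9f 22 2a e9 ef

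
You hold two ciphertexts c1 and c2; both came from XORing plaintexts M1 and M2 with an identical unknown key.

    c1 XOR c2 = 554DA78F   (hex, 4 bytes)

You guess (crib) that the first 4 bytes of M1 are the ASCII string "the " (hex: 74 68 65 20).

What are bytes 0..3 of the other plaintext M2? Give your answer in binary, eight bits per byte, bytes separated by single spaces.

00100001 00100101 11000010 10101111

Since c1 ⊕ c2 = M1 ⊕ M2, XORing with the guessed M1 bytes yields the corresponding M2 bytes: M2 = (c1 ⊕ c2) ⊕ M1.
byte 0: 01010101 ^ 01110100 = 00100001
byte 1: 01001101 ^ 01101000 = 00100101
byte 2: 10100111 ^ 01100101 = 11000010
byte 3: 10001111 ^ 00100000 = 10101111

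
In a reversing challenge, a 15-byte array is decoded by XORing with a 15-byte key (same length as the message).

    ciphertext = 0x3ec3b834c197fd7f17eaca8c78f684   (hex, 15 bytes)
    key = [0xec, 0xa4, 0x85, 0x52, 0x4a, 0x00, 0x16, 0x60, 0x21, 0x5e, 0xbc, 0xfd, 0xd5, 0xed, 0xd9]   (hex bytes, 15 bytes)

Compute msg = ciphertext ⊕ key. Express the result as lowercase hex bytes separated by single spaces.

XOR is its own inverse, so applying the key byte-wise gives the result directly.
3e ^ ec = d2
c3 ^ a4 = 67
b8 ^ 85 = 3d
34 ^ 52 = 66
c1 ^ 4a = 8b
97 ^ 00 = 97
fd ^ 16 = eb
7f ^ 60 = 1f
17 ^ 21 = 36
ea ^ 5e = b4
ca ^ bc = 76
8c ^ fd = 71
78 ^ d5 = ad
f6 ^ ed = 1b
84 ^ d9 = 5d

d2 67 3d 66 8b 97 eb 1f 36 b4 76 71 ad 1b 5d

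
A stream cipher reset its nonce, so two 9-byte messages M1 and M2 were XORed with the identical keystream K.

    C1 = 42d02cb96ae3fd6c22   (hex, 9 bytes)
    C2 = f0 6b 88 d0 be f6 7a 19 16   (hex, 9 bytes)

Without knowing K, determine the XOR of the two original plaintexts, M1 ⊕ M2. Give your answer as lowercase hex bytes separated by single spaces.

b2 bb a4 69 d4 15 87 75 34

C1 ⊕ C2 = (M1 ⊕ K) ⊕ (M2 ⊕ K) = M1 ⊕ M2 — the shared key cancels under XOR.
 66 xor 240 = 178
208 xor 107 = 187
 44 xor 136 = 164
185 xor 208 = 105
106 xor 190 = 212
227 xor 246 =  21
253 xor 122 = 135
108 xor  25 = 117
 34 xor  22 =  52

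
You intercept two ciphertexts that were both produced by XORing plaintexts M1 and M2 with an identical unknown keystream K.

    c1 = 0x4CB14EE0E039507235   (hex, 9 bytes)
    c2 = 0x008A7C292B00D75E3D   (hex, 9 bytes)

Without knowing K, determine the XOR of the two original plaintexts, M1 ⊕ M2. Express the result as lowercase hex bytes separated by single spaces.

c1 ⊕ c2 = (M1 ⊕ K) ⊕ (M2 ⊕ K) = M1 ⊕ M2 — the shared key cancels under XOR.
 76 xor   0 =  76
177 xor 138 =  59
 78 xor 124 =  50
224 xor  41 = 201
224 xor  43 = 203
 57 xor   0 =  57
 80 xor 215 = 135
114 xor  94 =  44
 53 xor  61 =   8

4c 3b 32 c9 cb 39 87 2c 08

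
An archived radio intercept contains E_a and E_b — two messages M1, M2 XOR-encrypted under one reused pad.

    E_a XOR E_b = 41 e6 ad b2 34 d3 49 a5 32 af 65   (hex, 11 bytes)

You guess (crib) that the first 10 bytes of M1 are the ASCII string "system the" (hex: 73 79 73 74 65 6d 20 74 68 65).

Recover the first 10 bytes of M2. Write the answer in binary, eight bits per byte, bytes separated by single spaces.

Since E_a ⊕ E_b = M1 ⊕ M2, XORing with the guessed M1 bytes yields the corresponding M2 bytes: M2 = (E_a ⊕ E_b) ⊕ M1.
byte 0: 41 ^ 73 = 32
byte 1: e6 ^ 79 = 9f
byte 2: ad ^ 73 = de
byte 3: b2 ^ 74 = c6
byte 4: 34 ^ 65 = 51
byte 5: d3 ^ 6d = be
byte 6: 49 ^ 20 = 69
byte 7: a5 ^ 74 = d1
byte 8: 32 ^ 68 = 5a
byte 9: af ^ 65 = ca

00110010 10011111 11011110 11000110 01010001 10111110 01101001 11010001 01011010 11001010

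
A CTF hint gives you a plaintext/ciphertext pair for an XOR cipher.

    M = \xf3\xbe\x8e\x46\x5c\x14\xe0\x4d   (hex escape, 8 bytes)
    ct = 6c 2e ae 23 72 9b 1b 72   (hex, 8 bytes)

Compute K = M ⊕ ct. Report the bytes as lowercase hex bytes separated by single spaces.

Since ct = M ⊕ K, XORing both sides with M gives K = M ⊕ ct.
f3 ⊕ 6c = 9f
be ⊕ 2e = 90
8e ⊕ ae = 20
46 ⊕ 23 = 65
5c ⊕ 72 = 2e
14 ⊕ 9b = 8f
e0 ⊕ 1b = fb
4d ⊕ 72 = 3f

9f 90 20 65 2e 8f fb 3f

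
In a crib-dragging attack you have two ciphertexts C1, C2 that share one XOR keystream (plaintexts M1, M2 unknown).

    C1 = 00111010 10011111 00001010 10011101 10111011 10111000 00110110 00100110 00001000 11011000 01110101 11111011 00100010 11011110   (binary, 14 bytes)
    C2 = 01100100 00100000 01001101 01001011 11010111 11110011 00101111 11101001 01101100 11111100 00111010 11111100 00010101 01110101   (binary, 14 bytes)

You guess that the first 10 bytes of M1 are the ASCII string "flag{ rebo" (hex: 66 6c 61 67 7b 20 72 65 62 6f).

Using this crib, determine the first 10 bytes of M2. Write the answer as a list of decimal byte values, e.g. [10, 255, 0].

[56, 211, 38, 177, 23, 107, 107, 170, 6, 75]

First, C1 ⊕ C2 = (M1 ⊕ K) ⊕ (M2 ⊕ K) = M1 ⊕ M2, so the key drops out. Then M2 = (M1 ⊕ M2) ⊕ M1 over the first 10 bytes.
byte 0: (3a xor 64) xor 66 = 5e xor 66 = 38
byte 1: (9f xor 20) xor 6c = bf xor 6c = d3
byte 2: (0a xor 4d) xor 61 = 47 xor 61 = 26
byte 3: (9d xor 4b) xor 67 = d6 xor 67 = b1
byte 4: (bb xor d7) xor 7b = 6c xor 7b = 17
byte 5: (b8 xor f3) xor 20 = 4b xor 20 = 6b
byte 6: (36 xor 2f) xor 72 = 19 xor 72 = 6b
byte 7: (26 xor e9) xor 65 = cf xor 65 = aa
byte 8: (08 xor 6c) xor 62 = 64 xor 62 = 06
byte 9: (d8 xor fc) xor 6f = 24 xor 6f = 4b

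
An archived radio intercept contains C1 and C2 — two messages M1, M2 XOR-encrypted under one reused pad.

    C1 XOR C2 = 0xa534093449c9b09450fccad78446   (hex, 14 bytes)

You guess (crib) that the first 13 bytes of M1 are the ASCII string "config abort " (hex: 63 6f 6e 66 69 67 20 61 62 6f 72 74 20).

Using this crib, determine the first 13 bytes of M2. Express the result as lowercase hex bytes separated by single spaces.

c6 5b 67 52 20 ae 90 f5 32 93 b8 a3 a4

Since C1 ⊕ C2 = M1 ⊕ M2, XORing with the guessed M1 bytes yields the corresponding M2 bytes: M2 = (C1 ⊕ C2) ⊕ M1.
byte 0: a5 XOR 63 = c6
byte 1: 34 XOR 6f = 5b
byte 2: 09 XOR 6e = 67
byte 3: 34 XOR 66 = 52
byte 4: 49 XOR 69 = 20
byte 5: c9 XOR 67 = ae
byte 6: b0 XOR 20 = 90
byte 7: 94 XOR 61 = f5
byte 8: 50 XOR 62 = 32
byte 9: fc XOR 6f = 93
byte 10: ca XOR 72 = b8
byte 11: d7 XOR 74 = a3
byte 12: 84 XOR 20 = a4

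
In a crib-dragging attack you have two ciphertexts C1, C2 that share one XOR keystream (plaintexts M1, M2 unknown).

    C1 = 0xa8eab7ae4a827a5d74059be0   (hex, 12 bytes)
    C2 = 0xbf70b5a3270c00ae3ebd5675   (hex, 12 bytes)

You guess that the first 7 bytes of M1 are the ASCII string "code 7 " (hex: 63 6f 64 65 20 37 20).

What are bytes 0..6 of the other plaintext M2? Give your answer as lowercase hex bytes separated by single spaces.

First, C1 ⊕ C2 = (M1 ⊕ K) ⊕ (M2 ⊕ K) = M1 ⊕ M2, so the key drops out. Then M2 = (M1 ⊕ M2) ⊕ M1 over the first 7 bytes.
byte 0: (a8 XOR bf) XOR 63 = 17 XOR 63 = 74
byte 1: (ea XOR 70) XOR 6f = 9a XOR 6f = f5
byte 2: (b7 XOR b5) XOR 64 = 02 XOR 64 = 66
byte 3: (ae XOR a3) XOR 65 = 0d XOR 65 = 68
byte 4: (4a XOR 27) XOR 20 = 6d XOR 20 = 4d
byte 5: (82 XOR 0c) XOR 37 = 8e XOR 37 = b9
byte 6: (7a XOR 00) XOR 20 = 7a XOR 20 = 5a

74 f5 66 68 4d b9 5a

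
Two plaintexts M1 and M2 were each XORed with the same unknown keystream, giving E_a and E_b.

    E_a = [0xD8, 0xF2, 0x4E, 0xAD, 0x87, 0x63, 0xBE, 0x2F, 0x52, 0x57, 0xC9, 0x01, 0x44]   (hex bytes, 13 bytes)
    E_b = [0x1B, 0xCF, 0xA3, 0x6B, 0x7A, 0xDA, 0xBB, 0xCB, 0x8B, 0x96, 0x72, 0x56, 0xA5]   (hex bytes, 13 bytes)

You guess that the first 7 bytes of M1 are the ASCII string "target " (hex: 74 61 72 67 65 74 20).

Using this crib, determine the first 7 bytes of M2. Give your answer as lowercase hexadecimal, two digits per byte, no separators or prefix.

b75c9fa198cd25

First, E_a ⊕ E_b = (M1 ⊕ K) ⊕ (M2 ⊕ K) = M1 ⊕ M2, so the key drops out. Then M2 = (M1 ⊕ M2) ⊕ M1 over the first 7 bytes.
byte 0: (d8 ^ 1b) ^ 74 = c3 ^ 74 = b7
byte 1: (f2 ^ cf) ^ 61 = 3d ^ 61 = 5c
byte 2: (4e ^ a3) ^ 72 = ed ^ 72 = 9f
byte 3: (ad ^ 6b) ^ 67 = c6 ^ 67 = a1
byte 4: (87 ^ 7a) ^ 65 = fd ^ 65 = 98
byte 5: (63 ^ da) ^ 74 = b9 ^ 74 = cd
byte 6: (be ^ bb) ^ 20 = 05 ^ 20 = 25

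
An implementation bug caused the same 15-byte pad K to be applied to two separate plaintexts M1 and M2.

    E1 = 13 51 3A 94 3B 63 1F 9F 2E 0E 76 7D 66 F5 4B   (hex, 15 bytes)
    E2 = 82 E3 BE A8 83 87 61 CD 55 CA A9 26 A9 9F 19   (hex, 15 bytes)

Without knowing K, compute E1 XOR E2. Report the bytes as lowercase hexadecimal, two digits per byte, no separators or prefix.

91b2843cb8e47e527bc4df5bcf6a52

E1 ⊕ E2 = (M1 ⊕ K) ⊕ (M2 ⊕ K) = M1 ⊕ M2 — the shared key cancels under XOR.
13 ^ 82 = 91
51 ^ e3 = b2
3a ^ be = 84
94 ^ a8 = 3c
3b ^ 83 = b8
63 ^ 87 = e4
1f ^ 61 = 7e
9f ^ cd = 52
2e ^ 55 = 7b
0e ^ ca = c4
76 ^ a9 = df
7d ^ 26 = 5b
66 ^ a9 = cf
f5 ^ 9f = 6a
4b ^ 19 = 52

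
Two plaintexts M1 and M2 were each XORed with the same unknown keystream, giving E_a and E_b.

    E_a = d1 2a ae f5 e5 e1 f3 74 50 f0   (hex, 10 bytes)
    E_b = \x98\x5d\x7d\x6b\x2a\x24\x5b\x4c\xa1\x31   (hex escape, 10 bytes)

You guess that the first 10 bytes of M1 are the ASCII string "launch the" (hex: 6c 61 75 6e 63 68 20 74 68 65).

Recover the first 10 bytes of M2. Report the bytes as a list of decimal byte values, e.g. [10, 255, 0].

[37, 22, 166, 240, 172, 173, 136, 76, 153, 164]

First, E_a ⊕ E_b = (M1 ⊕ K) ⊕ (M2 ⊕ K) = M1 ⊕ M2, so the key drops out. Then M2 = (M1 ⊕ M2) ⊕ M1 over the first 10 bytes.
byte 0: (d1 xor 98) xor 6c = 49 xor 6c = 25
byte 1: (2a xor 5d) xor 61 = 77 xor 61 = 16
byte 2: (ae xor 7d) xor 75 = d3 xor 75 = a6
byte 3: (f5 xor 6b) xor 6e = 9e xor 6e = f0
byte 4: (e5 xor 2a) xor 63 = cf xor 63 = ac
byte 5: (e1 xor 24) xor 68 = c5 xor 68 = ad
byte 6: (f3 xor 5b) xor 20 = a8 xor 20 = 88
byte 7: (74 xor 4c) xor 74 = 38 xor 74 = 4c
byte 8: (50 xor a1) xor 68 = f1 xor 68 = 99
byte 9: (f0 xor 31) xor 65 = c1 xor 65 = a4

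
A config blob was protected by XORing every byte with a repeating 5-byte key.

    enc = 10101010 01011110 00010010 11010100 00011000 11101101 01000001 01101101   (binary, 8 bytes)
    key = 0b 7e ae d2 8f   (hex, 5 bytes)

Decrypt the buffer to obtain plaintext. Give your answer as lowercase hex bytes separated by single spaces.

a1 20 bc 06 97 e6 3f c3

The 5-byte key repeats, so the effective keystream is 0b 7e ae d2 8f 0b 7e ae.
byte 0: 10101010 ^ 00001011 = 10100001
byte 1: 01011110 ^ 01111110 = 00100000
byte 2: 00010010 ^ 10101110 = 10111100
byte 3: 11010100 ^ 11010010 = 00000110
byte 4: 00011000 ^ 10001111 = 10010111
byte 5: 11101101 ^ 00001011 = 11100110
byte 6: 01000001 ^ 01111110 = 00111111
byte 7: 01101101 ^ 10101110 = 11000011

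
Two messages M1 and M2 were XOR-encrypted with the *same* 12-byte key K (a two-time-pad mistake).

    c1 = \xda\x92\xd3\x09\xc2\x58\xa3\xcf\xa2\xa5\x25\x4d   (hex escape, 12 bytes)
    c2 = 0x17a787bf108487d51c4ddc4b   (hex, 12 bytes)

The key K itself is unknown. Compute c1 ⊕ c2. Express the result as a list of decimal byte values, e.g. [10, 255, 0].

[205, 53, 84, 182, 210, 220, 36, 26, 190, 232, 249, 6]

c1 ⊕ c2 = (M1 ⊕ K) ⊕ (M2 ⊕ K) = M1 ⊕ M2 — the shared key cancels under XOR.
byte 0: da XOR 17 = cd
byte 1: 92 XOR a7 = 35
byte 2: d3 XOR 87 = 54
byte 3: 09 XOR bf = b6
byte 4: c2 XOR 10 = d2
byte 5: 58 XOR 84 = dc
byte 6: a3 XOR 87 = 24
byte 7: cf XOR d5 = 1a
byte 8: a2 XOR 1c = be
byte 9: a5 XOR 4d = e8
byte 10: 25 XOR dc = f9
byte 11: 4d XOR 4b = 06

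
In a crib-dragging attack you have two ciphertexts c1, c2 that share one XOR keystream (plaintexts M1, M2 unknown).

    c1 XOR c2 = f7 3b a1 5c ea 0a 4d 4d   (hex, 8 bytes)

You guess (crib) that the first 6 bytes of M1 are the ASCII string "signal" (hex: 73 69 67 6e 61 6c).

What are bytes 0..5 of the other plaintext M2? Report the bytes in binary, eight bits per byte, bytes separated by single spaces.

10000100 01010010 11000110 00110010 10001011 01100110

Since c1 ⊕ c2 = M1 ⊕ M2, XORing with the guessed M1 bytes yields the corresponding M2 bytes: M2 = (c1 ⊕ c2) ⊕ M1.
byte 0: 11110111 ^ 01110011 = 10000100
byte 1: 00111011 ^ 01101001 = 01010010
byte 2: 10100001 ^ 01100111 = 11000110
byte 3: 01011100 ^ 01101110 = 00110010
byte 4: 11101010 ^ 01100001 = 10001011
byte 5: 00001010 ^ 01101100 = 01100110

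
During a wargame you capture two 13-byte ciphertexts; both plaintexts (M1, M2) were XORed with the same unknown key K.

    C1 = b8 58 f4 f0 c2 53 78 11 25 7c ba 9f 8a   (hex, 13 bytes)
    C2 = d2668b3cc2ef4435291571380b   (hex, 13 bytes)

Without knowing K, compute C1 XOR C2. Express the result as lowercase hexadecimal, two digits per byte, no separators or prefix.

6a3e7fcc00bc3c240c69cba781

C1 ⊕ C2 = (M1 ⊕ K) ⊕ (M2 ⊕ K) = M1 ⊕ M2 — the shared key cancels under XOR.
byte 0: b8 ^ d2 = 6a
byte 1: 58 ^ 66 = 3e
byte 2: f4 ^ 8b = 7f
byte 3: f0 ^ 3c = cc
byte 4: c2 ^ c2 = 00
byte 5: 53 ^ ef = bc
byte 6: 78 ^ 44 = 3c
byte 7: 11 ^ 35 = 24
byte 8: 25 ^ 29 = 0c
byte 9: 7c ^ 15 = 69
byte 10: ba ^ 71 = cb
byte 11: 9f ^ 38 = a7
byte 12: 8a ^ 0b = 81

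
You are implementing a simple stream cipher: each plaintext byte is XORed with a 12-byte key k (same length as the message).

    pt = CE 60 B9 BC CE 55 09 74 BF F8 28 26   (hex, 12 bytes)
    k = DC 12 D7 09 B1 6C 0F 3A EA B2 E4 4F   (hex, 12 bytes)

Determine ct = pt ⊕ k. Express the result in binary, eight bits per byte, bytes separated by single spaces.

00010010 01110010 01101110 10110101 01111111 00111001 00000110 01001110 01010101 01001010 11001100 01101001

XOR is its own inverse, so applying the key byte-wise gives the result directly.
ce ⊕ dc = 12
60 ⊕ 12 = 72
b9 ⊕ d7 = 6e
bc ⊕ 09 = b5
ce ⊕ b1 = 7f
55 ⊕ 6c = 39
09 ⊕ 0f = 06
74 ⊕ 3a = 4e
bf ⊕ ea = 55
f8 ⊕ b2 = 4a
28 ⊕ e4 = cc
26 ⊕ 4f = 69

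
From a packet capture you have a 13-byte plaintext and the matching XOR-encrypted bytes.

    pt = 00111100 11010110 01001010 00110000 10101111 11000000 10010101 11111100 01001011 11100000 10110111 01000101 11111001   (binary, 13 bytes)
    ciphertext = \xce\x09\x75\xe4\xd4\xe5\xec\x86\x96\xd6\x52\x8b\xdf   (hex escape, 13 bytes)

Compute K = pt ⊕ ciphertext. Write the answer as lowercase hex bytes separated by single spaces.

f2 df 3f d4 7b 25 79 7a dd 36 e5 ce 26

Since ciphertext = pt ⊕ K, XORing both sides with pt gives K = pt ⊕ ciphertext.
3c ^ ce = f2
d6 ^ 09 = df
4a ^ 75 = 3f
30 ^ e4 = d4
af ^ d4 = 7b
c0 ^ e5 = 25
95 ^ ec = 79
fc ^ 86 = 7a
4b ^ 96 = dd
e0 ^ d6 = 36
b7 ^ 52 = e5
45 ^ 8b = ce
f9 ^ df = 26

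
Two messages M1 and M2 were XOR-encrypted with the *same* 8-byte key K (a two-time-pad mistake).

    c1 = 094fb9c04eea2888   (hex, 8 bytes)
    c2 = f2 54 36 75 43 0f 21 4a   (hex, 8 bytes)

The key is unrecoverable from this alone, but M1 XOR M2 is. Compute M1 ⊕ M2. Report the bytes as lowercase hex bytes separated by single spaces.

fb 1b 8f b5 0d e5 09 c2

c1 ⊕ c2 = (M1 ⊕ K) ⊕ (M2 ⊕ K) = M1 ⊕ M2 — the shared key cancels under XOR.
09 xor f2 = fb
4f xor 54 = 1b
b9 xor 36 = 8f
c0 xor 75 = b5
4e xor 43 = 0d
ea xor 0f = e5
28 xor 21 = 09
88 xor 4a = c2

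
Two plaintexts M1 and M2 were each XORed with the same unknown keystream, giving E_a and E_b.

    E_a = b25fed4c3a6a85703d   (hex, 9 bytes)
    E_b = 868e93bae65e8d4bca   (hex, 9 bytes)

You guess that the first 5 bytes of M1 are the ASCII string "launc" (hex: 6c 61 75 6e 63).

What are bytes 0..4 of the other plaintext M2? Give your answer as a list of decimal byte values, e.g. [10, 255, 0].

[88, 176, 11, 152, 191]

First, E_a ⊕ E_b = (M1 ⊕ K) ⊕ (M2 ⊕ K) = M1 ⊕ M2, so the key drops out. Then M2 = (M1 ⊕ M2) ⊕ M1 over the first 5 bytes.
byte 0: (b2 ^ 86) ^ 6c = 34 ^ 6c = 58
byte 1: (5f ^ 8e) ^ 61 = d1 ^ 61 = b0
byte 2: (ed ^ 93) ^ 75 = 7e ^ 75 = 0b
byte 3: (4c ^ ba) ^ 6e = f6 ^ 6e = 98
byte 4: (3a ^ e6) ^ 63 = dc ^ 63 = bf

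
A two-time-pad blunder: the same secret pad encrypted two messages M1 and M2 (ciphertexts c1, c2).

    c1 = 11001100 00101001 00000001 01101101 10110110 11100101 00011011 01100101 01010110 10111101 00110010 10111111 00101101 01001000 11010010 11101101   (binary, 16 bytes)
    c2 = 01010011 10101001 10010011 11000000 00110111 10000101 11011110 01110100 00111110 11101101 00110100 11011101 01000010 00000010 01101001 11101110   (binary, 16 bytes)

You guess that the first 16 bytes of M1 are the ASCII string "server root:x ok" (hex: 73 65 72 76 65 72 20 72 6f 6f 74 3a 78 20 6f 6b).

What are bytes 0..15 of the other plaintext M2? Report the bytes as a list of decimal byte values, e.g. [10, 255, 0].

First, c1 ⊕ c2 = (M1 ⊕ K) ⊕ (M2 ⊕ K) = M1 ⊕ M2, so the key drops out. Then M2 = (M1 ⊕ M2) ⊕ M1 over the first 16 bytes.
byte 0: (cc XOR 53) XOR 73 = 9f XOR 73 = ec
byte 1: (29 XOR a9) XOR 65 = 80 XOR 65 = e5
byte 2: (01 XOR 93) XOR 72 = 92 XOR 72 = e0
byte 3: (6d XOR c0) XOR 76 = ad XOR 76 = db
byte 4: (b6 XOR 37) XOR 65 = 81 XOR 65 = e4
byte 5: (e5 XOR 85) XOR 72 = 60 XOR 72 = 12
byte 6: (1b XOR de) XOR 20 = c5 XOR 20 = e5
byte 7: (65 XOR 74) XOR 72 = 11 XOR 72 = 63
byte 8: (56 XOR 3e) XOR 6f = 68 XOR 6f = 07
byte 9: (bd XOR ed) XOR 6f = 50 XOR 6f = 3f
byte 10: (32 XOR 34) XOR 74 = 06 XOR 74 = 72
byte 11: (bf XOR dd) XOR 3a = 62 XOR 3a = 58
byte 12: (2d XOR 42) XOR 78 = 6f XOR 78 = 17
byte 13: (48 XOR 02) XOR 20 = 4a XOR 20 = 6a
byte 14: (d2 XOR 69) XOR 6f = bb XOR 6f = d4
byte 15: (ed XOR ee) XOR 6b = 03 XOR 6b = 68

[236, 229, 224, 219, 228, 18, 229, 99, 7, 63, 114, 88, 23, 106, 212, 104]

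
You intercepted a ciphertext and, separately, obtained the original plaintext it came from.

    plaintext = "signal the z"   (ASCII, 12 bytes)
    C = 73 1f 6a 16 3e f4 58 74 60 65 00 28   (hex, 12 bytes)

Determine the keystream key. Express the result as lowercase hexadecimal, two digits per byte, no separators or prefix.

Since C = plaintext ⊕ key, XORing both sides with plaintext gives key = plaintext ⊕ C.
byte 0: 73 ⊕ 73 = 00
byte 1: 69 ⊕ 1f = 76
byte 2: 67 ⊕ 6a = 0d
byte 3: 6e ⊕ 16 = 78
byte 4: 61 ⊕ 3e = 5f
byte 5: 6c ⊕ f4 = 98
byte 6: 20 ⊕ 58 = 78
byte 7: 74 ⊕ 74 = 00
byte 8: 68 ⊕ 60 = 08
byte 9: 65 ⊕ 65 = 00
byte 10: 20 ⊕ 00 = 20
byte 11: 7a ⊕ 28 = 52

00760d785f98780008002052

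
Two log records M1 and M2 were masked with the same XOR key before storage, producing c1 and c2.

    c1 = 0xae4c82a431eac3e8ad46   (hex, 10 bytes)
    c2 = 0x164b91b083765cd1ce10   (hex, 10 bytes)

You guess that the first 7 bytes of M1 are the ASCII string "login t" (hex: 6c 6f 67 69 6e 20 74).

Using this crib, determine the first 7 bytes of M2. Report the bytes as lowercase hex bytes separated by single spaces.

d4 68 74 7d dc bc eb

First, c1 ⊕ c2 = (M1 ⊕ K) ⊕ (M2 ⊕ K) = M1 ⊕ M2, so the key drops out. Then M2 = (M1 ⊕ M2) ⊕ M1 over the first 7 bytes.
byte 0: (ae XOR 16) XOR 6c = b8 XOR 6c = d4
byte 1: (4c XOR 4b) XOR 6f = 07 XOR 6f = 68
byte 2: (82 XOR 91) XOR 67 = 13 XOR 67 = 74
byte 3: (a4 XOR b0) XOR 69 = 14 XOR 69 = 7d
byte 4: (31 XOR 83) XOR 6e = b2 XOR 6e = dc
byte 5: (ea XOR 76) XOR 20 = 9c XOR 20 = bc
byte 6: (c3 XOR 5c) XOR 74 = 9f XOR 74 = eb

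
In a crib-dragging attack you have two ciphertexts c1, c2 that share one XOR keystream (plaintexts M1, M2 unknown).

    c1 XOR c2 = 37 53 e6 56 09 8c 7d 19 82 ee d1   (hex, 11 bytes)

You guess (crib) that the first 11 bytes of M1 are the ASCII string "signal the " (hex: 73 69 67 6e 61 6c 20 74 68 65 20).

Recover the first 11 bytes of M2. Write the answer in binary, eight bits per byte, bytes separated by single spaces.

01000100 00111010 10000001 00111000 01101000 11100000 01011101 01101101 11101010 10001011 11110001

Since c1 ⊕ c2 = M1 ⊕ M2, XORing with the guessed M1 bytes yields the corresponding M2 bytes: M2 = (c1 ⊕ c2) ⊕ M1.
byte 0: 37 XOR 73 = 44
byte 1: 53 XOR 69 = 3a
byte 2: e6 XOR 67 = 81
byte 3: 56 XOR 6e = 38
byte 4: 09 XOR 61 = 68
byte 5: 8c XOR 6c = e0
byte 6: 7d XOR 20 = 5d
byte 7: 19 XOR 74 = 6d
byte 8: 82 XOR 68 = ea
byte 9: ee XOR 65 = 8b
byte 10: d1 XOR 20 = f1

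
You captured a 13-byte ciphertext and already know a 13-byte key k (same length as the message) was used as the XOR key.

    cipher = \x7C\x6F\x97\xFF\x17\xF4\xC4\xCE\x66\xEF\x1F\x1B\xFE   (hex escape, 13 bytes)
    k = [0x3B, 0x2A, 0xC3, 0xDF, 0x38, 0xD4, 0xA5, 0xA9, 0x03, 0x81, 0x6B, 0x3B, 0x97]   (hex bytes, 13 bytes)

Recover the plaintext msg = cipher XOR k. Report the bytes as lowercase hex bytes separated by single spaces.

XOR is its own inverse, so applying the key byte-wise gives the result directly.
01111100 XOR 00111011 = 01000111
01101111 XOR 00101010 = 01000101
10010111 XOR 11000011 = 01010100
11111111 XOR 11011111 = 00100000
00010111 XOR 00111000 = 00101111
11110100 XOR 11010100 = 00100000
11000100 XOR 10100101 = 01100001
11001110 XOR 10101001 = 01100111
01100110 XOR 00000011 = 01100101
11101111 XOR 10000001 = 01101110
00011111 XOR 01101011 = 01110100
00011011 XOR 00111011 = 00100000
11111110 XOR 10010111 = 01101001

47 45 54 20 2f 20 61 67 65 6e 74 20 69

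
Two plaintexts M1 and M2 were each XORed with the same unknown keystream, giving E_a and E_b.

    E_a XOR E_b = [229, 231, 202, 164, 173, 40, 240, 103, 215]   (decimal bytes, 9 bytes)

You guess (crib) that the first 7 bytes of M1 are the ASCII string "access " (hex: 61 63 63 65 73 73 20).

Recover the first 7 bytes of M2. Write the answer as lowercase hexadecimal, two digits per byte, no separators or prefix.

8484a9c1de5bd0

Since E_a ⊕ E_b = M1 ⊕ M2, XORing with the guessed M1 bytes yields the corresponding M2 bytes: M2 = (E_a ⊕ E_b) ⊕ M1.
e5 xor 61 = 84
e7 xor 63 = 84
ca xor 63 = a9
a4 xor 65 = c1
ad xor 73 = de
28 xor 73 = 5b
f0 xor 20 = d0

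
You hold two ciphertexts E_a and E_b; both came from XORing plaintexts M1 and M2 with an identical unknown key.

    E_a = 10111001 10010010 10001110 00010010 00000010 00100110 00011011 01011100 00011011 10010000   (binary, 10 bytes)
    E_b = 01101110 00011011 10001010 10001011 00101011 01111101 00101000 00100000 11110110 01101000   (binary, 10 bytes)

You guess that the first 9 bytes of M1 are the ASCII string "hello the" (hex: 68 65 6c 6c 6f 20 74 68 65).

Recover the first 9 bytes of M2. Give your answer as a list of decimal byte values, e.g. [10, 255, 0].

First, E_a ⊕ E_b = (M1 ⊕ K) ⊕ (M2 ⊕ K) = M1 ⊕ M2, so the key drops out. Then M2 = (M1 ⊕ M2) ⊕ M1 over the first 9 bytes.
byte 0: (b9 XOR 6e) XOR 68 = d7 XOR 68 = bf
byte 1: (92 XOR 1b) XOR 65 = 89 XOR 65 = ec
byte 2: (8e XOR 8a) XOR 6c = 04 XOR 6c = 68
byte 3: (12 XOR 8b) XOR 6c = 99 XOR 6c = f5
byte 4: (02 XOR 2b) XOR 6f = 29 XOR 6f = 46
byte 5: (26 XOR 7d) XOR 20 = 5b XOR 20 = 7b
byte 6: (1b XOR 28) XOR 74 = 33 XOR 74 = 47
byte 7: (5c XOR 20) XOR 68 = 7c XOR 68 = 14
byte 8: (1b XOR f6) XOR 65 = ed XOR 65 = 88

[191, 236, 104, 245, 70, 123, 71, 20, 136]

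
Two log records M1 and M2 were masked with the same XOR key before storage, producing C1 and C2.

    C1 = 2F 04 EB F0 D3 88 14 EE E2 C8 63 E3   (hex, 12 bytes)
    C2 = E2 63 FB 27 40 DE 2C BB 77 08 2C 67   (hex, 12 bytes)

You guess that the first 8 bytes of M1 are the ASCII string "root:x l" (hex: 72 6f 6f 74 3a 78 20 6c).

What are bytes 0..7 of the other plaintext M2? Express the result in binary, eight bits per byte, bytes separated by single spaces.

First, C1 ⊕ C2 = (M1 ⊕ K) ⊕ (M2 ⊕ K) = M1 ⊕ M2, so the key drops out. Then M2 = (M1 ⊕ M2) ⊕ M1 over the first 8 bytes.
byte 0: (2f ⊕ e2) ⊕ 72 = cd ⊕ 72 = bf
byte 1: (04 ⊕ 63) ⊕ 6f = 67 ⊕ 6f = 08
byte 2: (eb ⊕ fb) ⊕ 6f = 10 ⊕ 6f = 7f
byte 3: (f0 ⊕ 27) ⊕ 74 = d7 ⊕ 74 = a3
byte 4: (d3 ⊕ 40) ⊕ 3a = 93 ⊕ 3a = a9
byte 5: (88 ⊕ de) ⊕ 78 = 56 ⊕ 78 = 2e
byte 6: (14 ⊕ 2c) ⊕ 20 = 38 ⊕ 20 = 18
byte 7: (ee ⊕ bb) ⊕ 6c = 55 ⊕ 6c = 39

10111111 00001000 01111111 10100011 10101001 00101110 00011000 00111001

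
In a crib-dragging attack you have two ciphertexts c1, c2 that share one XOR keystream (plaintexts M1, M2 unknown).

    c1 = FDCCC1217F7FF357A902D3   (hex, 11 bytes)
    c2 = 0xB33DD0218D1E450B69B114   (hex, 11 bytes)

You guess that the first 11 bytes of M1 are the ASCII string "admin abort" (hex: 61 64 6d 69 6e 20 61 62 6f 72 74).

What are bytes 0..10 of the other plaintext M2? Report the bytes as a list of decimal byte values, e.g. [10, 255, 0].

First, c1 ⊕ c2 = (M1 ⊕ K) ⊕ (M2 ⊕ K) = M1 ⊕ M2, so the key drops out. Then M2 = (M1 ⊕ M2) ⊕ M1 over the first 11 bytes.
byte 0: (fd ^ b3) ^ 61 = 4e ^ 61 = 2f
byte 1: (cc ^ 3d) ^ 64 = f1 ^ 64 = 95
byte 2: (c1 ^ d0) ^ 6d = 11 ^ 6d = 7c
byte 3: (21 ^ 21) ^ 69 = 00 ^ 69 = 69
byte 4: (7f ^ 8d) ^ 6e = f2 ^ 6e = 9c
byte 5: (7f ^ 1e) ^ 20 = 61 ^ 20 = 41
byte 6: (f3 ^ 45) ^ 61 = b6 ^ 61 = d7
byte 7: (57 ^ 0b) ^ 62 = 5c ^ 62 = 3e
byte 8: (a9 ^ 69) ^ 6f = c0 ^ 6f = af
byte 9: (02 ^ b1) ^ 72 = b3 ^ 72 = c1
byte 10: (d3 ^ 14) ^ 74 = c7 ^ 74 = b3

[47, 149, 124, 105, 156, 65, 215, 62, 175, 193, 179]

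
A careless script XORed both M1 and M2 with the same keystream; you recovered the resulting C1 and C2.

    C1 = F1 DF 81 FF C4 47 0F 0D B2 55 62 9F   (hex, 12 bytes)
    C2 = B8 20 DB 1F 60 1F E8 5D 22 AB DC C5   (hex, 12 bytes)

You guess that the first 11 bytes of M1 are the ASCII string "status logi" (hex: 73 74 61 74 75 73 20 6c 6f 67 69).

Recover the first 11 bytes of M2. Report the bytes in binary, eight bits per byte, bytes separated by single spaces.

First, C1 ⊕ C2 = (M1 ⊕ K) ⊕ (M2 ⊕ K) = M1 ⊕ M2, so the key drops out. Then M2 = (M1 ⊕ M2) ⊕ M1 over the first 11 bytes.
byte 0: (f1 XOR b8) XOR 73 = 49 XOR 73 = 3a
byte 1: (df XOR 20) XOR 74 = ff XOR 74 = 8b
byte 2: (81 XOR db) XOR 61 = 5a XOR 61 = 3b
byte 3: (ff XOR 1f) XOR 74 = e0 XOR 74 = 94
byte 4: (c4 XOR 60) XOR 75 = a4 XOR 75 = d1
byte 5: (47 XOR 1f) XOR 73 = 58 XOR 73 = 2b
byte 6: (0f XOR e8) XOR 20 = e7 XOR 20 = c7
byte 7: (0d XOR 5d) XOR 6c = 50 XOR 6c = 3c
byte 8: (b2 XOR 22) XOR 6f = 90 XOR 6f = ff
byte 9: (55 XOR ab) XOR 67 = fe XOR 67 = 99
byte 10: (62 XOR dc) XOR 69 = be XOR 69 = d7

00111010 10001011 00111011 10010100 11010001 00101011 11000111 00111100 11111111 10011001 11010111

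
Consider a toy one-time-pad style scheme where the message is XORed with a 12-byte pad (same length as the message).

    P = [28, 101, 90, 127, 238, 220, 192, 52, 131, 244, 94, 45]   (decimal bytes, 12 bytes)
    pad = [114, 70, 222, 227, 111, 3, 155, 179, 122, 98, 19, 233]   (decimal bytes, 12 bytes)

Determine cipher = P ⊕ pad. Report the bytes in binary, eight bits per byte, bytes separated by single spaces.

1c xor 72 = 6e
65 xor 46 = 23
5a xor de = 84
7f xor e3 = 9c
ee xor 6f = 81
dc xor 03 = df
c0 xor 9b = 5b
34 xor b3 = 87
83 xor 7a = f9
f4 xor 62 = 96
5e xor 13 = 4d
2d xor e9 = c4

01101110 00100011 10000100 10011100 10000001 11011111 01011011 10000111 11111001 10010110 01001101 11000100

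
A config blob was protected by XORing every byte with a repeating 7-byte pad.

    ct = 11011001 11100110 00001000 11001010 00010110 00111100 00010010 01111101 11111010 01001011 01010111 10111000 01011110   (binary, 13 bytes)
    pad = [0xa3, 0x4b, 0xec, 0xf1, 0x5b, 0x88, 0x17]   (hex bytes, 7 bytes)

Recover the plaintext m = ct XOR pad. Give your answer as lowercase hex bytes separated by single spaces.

7a ad e4 3b 4d b4 05 de b1 a7 a6 e3 d6

The 7-byte key repeats, so the effective keystream is a3 4b ec f1 5b 88 17 a3 4b ec f1 5b 88.
byte 0: d9 XOR a3 = 7a
byte 1: e6 XOR 4b = ad
byte 2: 08 XOR ec = e4
byte 3: ca XOR f1 = 3b
byte 4: 16 XOR 5b = 4d
byte 5: 3c XOR 88 = b4
byte 6: 12 XOR 17 = 05
byte 7: 7d XOR a3 = de
byte 8: fa XOR 4b = b1
byte 9: 4b XOR ec = a7
byte 10: 57 XOR f1 = a6
byte 11: b8 XOR 5b = e3
byte 12: 5e XOR 88 = d6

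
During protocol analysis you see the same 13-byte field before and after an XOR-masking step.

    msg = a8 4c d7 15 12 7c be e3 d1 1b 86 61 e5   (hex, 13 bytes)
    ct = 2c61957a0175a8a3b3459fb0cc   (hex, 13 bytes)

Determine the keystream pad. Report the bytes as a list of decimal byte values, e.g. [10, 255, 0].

[132, 45, 66, 111, 19, 9, 22, 64, 98, 94, 25, 209, 41]

Since ct = msg ⊕ pad, XORing both sides with msg gives pad = msg ⊕ ct.
10101000 ⊕ 00101100 = 10000100
01001100 ⊕ 01100001 = 00101101
11010111 ⊕ 10010101 = 01000010
00010101 ⊕ 01111010 = 01101111
00010010 ⊕ 00000001 = 00010011
01111100 ⊕ 01110101 = 00001001
10111110 ⊕ 10101000 = 00010110
11100011 ⊕ 10100011 = 01000000
11010001 ⊕ 10110011 = 01100010
00011011 ⊕ 01000101 = 01011110
10000110 ⊕ 10011111 = 00011001
01100001 ⊕ 10110000 = 11010001
11100101 ⊕ 11001100 = 00101001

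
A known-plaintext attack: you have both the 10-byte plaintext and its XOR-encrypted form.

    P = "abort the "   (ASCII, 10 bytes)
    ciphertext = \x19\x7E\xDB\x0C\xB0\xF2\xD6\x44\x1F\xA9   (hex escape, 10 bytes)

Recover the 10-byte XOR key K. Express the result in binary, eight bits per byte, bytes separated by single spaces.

01111000 00011100 10110100 01111110 11000100 11010010 10100010 00101100 01111010 10001001

Since ciphertext = P ⊕ K, XORing both sides with P gives K = P ⊕ ciphertext.
61 XOR 19 = 78
62 XOR 7e = 1c
6f XOR db = b4
72 XOR 0c = 7e
74 XOR b0 = c4
20 XOR f2 = d2
74 XOR d6 = a2
68 XOR 44 = 2c
65 XOR 1f = 7a
20 XOR a9 = 89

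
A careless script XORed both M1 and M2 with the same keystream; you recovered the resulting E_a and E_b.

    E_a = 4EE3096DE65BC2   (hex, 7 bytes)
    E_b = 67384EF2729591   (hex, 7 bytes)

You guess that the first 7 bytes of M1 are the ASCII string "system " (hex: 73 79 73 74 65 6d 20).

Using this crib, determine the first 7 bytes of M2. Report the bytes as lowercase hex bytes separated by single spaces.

5a a2 34 eb f1 a3 73

First, E_a ⊕ E_b = (M1 ⊕ K) ⊕ (M2 ⊕ K) = M1 ⊕ M2, so the key drops out. Then M2 = (M1 ⊕ M2) ⊕ M1 over the first 7 bytes.
byte 0: (4e ^ 67) ^ 73 = 29 ^ 73 = 5a
byte 1: (e3 ^ 38) ^ 79 = db ^ 79 = a2
byte 2: (09 ^ 4e) ^ 73 = 47 ^ 73 = 34
byte 3: (6d ^ f2) ^ 74 = 9f ^ 74 = eb
byte 4: (e6 ^ 72) ^ 65 = 94 ^ 65 = f1
byte 5: (5b ^ 95) ^ 6d = ce ^ 6d = a3
byte 6: (c2 ^ 91) ^ 20 = 53 ^ 20 = 73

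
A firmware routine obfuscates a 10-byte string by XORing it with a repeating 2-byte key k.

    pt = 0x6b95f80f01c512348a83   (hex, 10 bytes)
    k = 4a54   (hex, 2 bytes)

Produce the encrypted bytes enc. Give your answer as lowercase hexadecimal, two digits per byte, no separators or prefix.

The 2-byte key repeats, so the effective keystream is 4a 54 4a 54 4a 54 4a 54 4a 54.
byte 0: 6b XOR 4a = 21
byte 1: 95 XOR 54 = c1
byte 2: f8 XOR 4a = b2
byte 3: 0f XOR 54 = 5b
byte 4: 01 XOR 4a = 4b
byte 5: c5 XOR 54 = 91
byte 6: 12 XOR 4a = 58
byte 7: 34 XOR 54 = 60
byte 8: 8a XOR 4a = c0
byte 9: 83 XOR 54 = d7

21c1b25b4b915860c0d7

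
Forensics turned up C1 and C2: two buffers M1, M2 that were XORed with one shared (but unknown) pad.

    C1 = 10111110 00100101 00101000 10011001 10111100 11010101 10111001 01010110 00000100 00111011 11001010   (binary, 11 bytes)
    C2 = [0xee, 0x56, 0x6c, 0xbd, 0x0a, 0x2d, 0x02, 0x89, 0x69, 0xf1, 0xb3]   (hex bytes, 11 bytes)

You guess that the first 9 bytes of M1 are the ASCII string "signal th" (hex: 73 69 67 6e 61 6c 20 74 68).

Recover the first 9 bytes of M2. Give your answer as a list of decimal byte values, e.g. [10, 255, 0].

First, C1 ⊕ C2 = (M1 ⊕ K) ⊕ (M2 ⊕ K) = M1 ⊕ M2, so the key drops out. Then M2 = (M1 ⊕ M2) ⊕ M1 over the first 9 bytes.
byte 0: (be xor ee) xor 73 = 50 xor 73 = 23
byte 1: (25 xor 56) xor 69 = 73 xor 69 = 1a
byte 2: (28 xor 6c) xor 67 = 44 xor 67 = 23
byte 3: (99 xor bd) xor 6e = 24 xor 6e = 4a
byte 4: (bc xor 0a) xor 61 = b6 xor 61 = d7
byte 5: (d5 xor 2d) xor 6c = f8 xor 6c = 94
byte 6: (b9 xor 02) xor 20 = bb xor 20 = 9b
byte 7: (56 xor 89) xor 74 = df xor 74 = ab
byte 8: (04 xor 69) xor 68 = 6d xor 68 = 05

[35, 26, 35, 74, 215, 148, 155, 171, 5]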